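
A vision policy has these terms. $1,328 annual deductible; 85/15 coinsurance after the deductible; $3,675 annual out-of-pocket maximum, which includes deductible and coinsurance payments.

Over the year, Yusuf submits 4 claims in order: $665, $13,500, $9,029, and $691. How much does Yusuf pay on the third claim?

$421.45

Claim 1 ($665): entire amount goes to the deductible. Member pays $665; OOP now $665.
Claim 2 ($13,500): $663 finishes the deductible; $12,837 goes to coinsurance; member's 15% is $1,925.55. Member pays $2,588.55; OOP now $3,253.55.
Claim 3 ($9,029): 15% coinsurance on $9,029 = $1,354.35. OOP would hit $4,607.90 > $3,675, so the cap limits the member to $3,675 − $3,253.55 = $421.45.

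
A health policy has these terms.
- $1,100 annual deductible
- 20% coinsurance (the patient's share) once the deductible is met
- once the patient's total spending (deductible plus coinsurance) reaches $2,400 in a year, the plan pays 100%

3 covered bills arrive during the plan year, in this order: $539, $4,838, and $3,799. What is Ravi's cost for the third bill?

Claim 1 — $539: entire amount goes to the deductible. Patient pays $539; OOP now $539.
Claim 2 — $4,838: deductible takes $561, $4,277 remains; 20% of $4,277 = $855.40. Patient pays $1,416.40; OOP now $1,955.40.
Claim 3 — $3,799: 20% coinsurance on $3,799 = $759.80. Adding that to $1,955.40 gives $2,715.20, past the $2,400 cap; patient pays only $2,400 − $1,955.40 = $444.60.

$444.60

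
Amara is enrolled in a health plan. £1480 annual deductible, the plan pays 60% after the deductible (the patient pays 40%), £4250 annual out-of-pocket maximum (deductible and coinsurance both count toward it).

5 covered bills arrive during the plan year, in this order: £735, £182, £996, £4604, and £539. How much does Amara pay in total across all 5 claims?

£3710.40

Claim 1 — £735: fully absorbed by the deductible. Patient owes £735 (running OOP £735).
Claim 2 — £182: fully absorbed by the deductible. Patient owes £182 (running OOP £917).
Claim 3 — £996: £563 to deductible, leaving £433; patient's 40% is £173.20. Cost to patient: £736.20. OOP to date £1653.20.
Claim 4 — £4604: deductible met; 40% of £4604 = £1841.60. Patient pays £1841.60; OOP now £3494.80.
Claim 5 — £539: 40% coinsurance on £539 = £215.60. Cost to patient: £215.60. OOP to date £3710.40.
Summing the patient's payments: £735 + £182 + £736.20 + £1841.60 + £215.60 = £3710.40.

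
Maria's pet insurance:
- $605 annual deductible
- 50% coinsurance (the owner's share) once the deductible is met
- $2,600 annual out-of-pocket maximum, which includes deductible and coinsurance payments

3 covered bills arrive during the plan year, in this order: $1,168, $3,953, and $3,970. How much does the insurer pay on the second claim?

$2,239.50

Claim 1 — $1,168: $605 finishes the deductible; $563 goes to coinsurance; 50% of $563 = $281.50. Owner pays $886.50; OOP now $886.50. Plan pays $1,168 − $886.50 = $281.50.
Claim 2 — $3,953: deductible already satisfied, so owner's share is 50% × $3,953 = $1,976.50. That would push OOP to $2,863, over the $2,600 cap, so owner pays $2,600 − $886.50 = $1,713.50. Insurer: $3,953 − $1,713.50 = $2,239.50.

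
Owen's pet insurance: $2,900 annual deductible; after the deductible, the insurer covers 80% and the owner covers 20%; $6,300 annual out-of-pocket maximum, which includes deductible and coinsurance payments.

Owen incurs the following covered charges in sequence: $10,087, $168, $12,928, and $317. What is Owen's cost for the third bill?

$1,929

Bill 1, $10,087: deductible takes $2,900, $7,187 remains; 20% of $7,187 = $1,437.40. Cost to owner: $4,337.40. OOP to date $4,337.40.
Bill 2, $168: deductible met; 20% of $168 = $33.60. Owner owes $33.60 (running OOP $4,371).
Bill 3, $12,928: deductible met; 20% of $12,928 = $2,585.60. Adding that to $4,371 gives $6,956.60, past the $6,300 cap; owner pays only $6,300 − $4,371 = $1,929.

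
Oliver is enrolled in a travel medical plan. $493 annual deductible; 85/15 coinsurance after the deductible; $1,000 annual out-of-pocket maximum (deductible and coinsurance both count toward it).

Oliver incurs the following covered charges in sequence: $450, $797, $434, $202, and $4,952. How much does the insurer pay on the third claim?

$368.90

#1 ($450): fully absorbed by the deductible. Traveler owes $450 (running OOP $450). Plan pays $450 − $450 = $0.
#2 ($797): deductible takes $43, $754 remains; coinsurance $754 × 15% = $113.10. Traveler pays $156.10; OOP now $606.10. Insurer: $797 − $156.10 = $640.90.
#3 ($434): deductible met; 15% of $434 = $65.10. Traveler pays $65.10; OOP now $671.20. Insurer: $434 − $65.10 = $368.90.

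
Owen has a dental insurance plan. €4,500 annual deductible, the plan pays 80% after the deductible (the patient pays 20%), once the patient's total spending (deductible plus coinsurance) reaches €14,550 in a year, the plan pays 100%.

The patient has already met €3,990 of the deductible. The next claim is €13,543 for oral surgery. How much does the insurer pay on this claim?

€10,426.40

Remaining deductible: €4,500 − €3,990 = €510.
That leaves €13,543 − €510 = €13,033 for coinsurance.
20% of €13,033 = €2,606.60 falls to the patient.
So the patient owes €510 + €2,606.60 = €3,116.60 before any cap.
Total out-of-pocket so far would be €3,990 + €3,116.60 = €7,106.60, below the €14,550 cap — no reduction.
Insurer pays the balance: €13,543 − €3,116.60 = €10,426.40.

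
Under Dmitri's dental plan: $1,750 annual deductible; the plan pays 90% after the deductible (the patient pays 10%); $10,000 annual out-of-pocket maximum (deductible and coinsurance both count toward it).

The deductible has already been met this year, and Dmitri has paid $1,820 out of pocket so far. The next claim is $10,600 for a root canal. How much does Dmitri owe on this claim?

With the deductible met, the entire $10,600 is subject to coinsurance.
Patient's 10% share of $10,600 is $1,060.
Total out-of-pocket so far would be $1,820 + $1,060 = $2,880, below the $10,000 cap — no reduction.

$1,060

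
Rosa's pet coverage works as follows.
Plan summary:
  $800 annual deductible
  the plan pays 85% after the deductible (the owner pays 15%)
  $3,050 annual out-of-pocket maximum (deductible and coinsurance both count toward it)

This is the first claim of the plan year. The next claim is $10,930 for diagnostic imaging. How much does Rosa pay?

$2,319.50

The full $800 deductible is still open; $800 of this bill applies to it.
The remaining $10,130 (= $10,930 − $800) moves to coinsurance.
15% of $10,130 = $1,519.50 falls to the owner.
Owner responsibility before any cap: $800 + $1,519.50 = $2,319.50.
Cumulative spending $0 + $2,319.50 = $2,319.50 stays under the $3,050 maximum.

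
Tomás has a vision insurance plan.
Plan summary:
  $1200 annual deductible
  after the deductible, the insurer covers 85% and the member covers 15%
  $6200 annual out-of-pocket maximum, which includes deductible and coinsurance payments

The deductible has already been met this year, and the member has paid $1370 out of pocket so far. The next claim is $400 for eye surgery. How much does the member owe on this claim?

$60

With the deductible met, the entire $400 is subject to coinsurance.
15% of $400 = $60 falls to the member.
Total out-of-pocket so far would be $1370 + $60 = $1430, below the $6200 cap — no reduction.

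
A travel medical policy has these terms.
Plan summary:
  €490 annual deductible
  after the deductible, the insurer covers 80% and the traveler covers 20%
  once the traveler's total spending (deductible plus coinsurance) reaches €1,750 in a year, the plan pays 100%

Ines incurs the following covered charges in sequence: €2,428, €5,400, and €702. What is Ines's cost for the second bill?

Claim 1 (€2,428): €490 to deductible, leaving €1,938; traveler's 20% is €387.60. Traveler owes €877.60 (running OOP €877.60).
Claim 2 (€5,400): 20% coinsurance on €5,400 = €1,080. OOP would hit €1,957.60 > €1,750, so the cap limits the traveler to €1,750 − €877.60 = €872.40.

€872.40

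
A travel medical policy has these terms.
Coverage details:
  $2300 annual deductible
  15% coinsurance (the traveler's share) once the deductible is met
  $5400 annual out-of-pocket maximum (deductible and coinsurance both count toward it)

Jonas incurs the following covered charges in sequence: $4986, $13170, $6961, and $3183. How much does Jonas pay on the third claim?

$721.60

Bill 1, $4986: $2300 to deductible, leaving $2686; 15% of $2686 = $402.90. Traveler owes $2702.90 (running OOP $2702.90).
Bill 2, $13170: deductible already satisfied, so traveler's share is 15% × $13170 = $1975.50. Cost to traveler: $1975.50. OOP to date $4678.40.
Bill 3, $6961: deductible already satisfied, so traveler's share is 15% × $6961 = $1044.15. That would push OOP to $5722.55, over the $5400 cap, so traveler pays $5400 − $4678.40 = $721.60.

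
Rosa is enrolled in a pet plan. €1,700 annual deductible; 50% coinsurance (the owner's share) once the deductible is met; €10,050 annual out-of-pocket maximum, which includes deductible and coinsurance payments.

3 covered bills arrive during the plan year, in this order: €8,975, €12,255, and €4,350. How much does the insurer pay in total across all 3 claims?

€15,530

Bill 1, €8,975: deductible takes €1,700, €7,275 remains; 50% of €7,275 = €3,637.50. Owner pays €5,337.50; OOP now €5,337.50. Insurer: €8,975 − €5,337.50 = €3,637.50.
Bill 2, €12,255: deductible met; 50% of €12,255 = €6,127.50. That would push OOP to €11,465, over the €10,050 cap, so owner pays €10,050 − €5,337.50 = €4,712.50. Insurer: €12,255 − €4,712.50 = €7,542.50.
Bill 3, €4,350: 50% coinsurance on €4,350 = €2,175. Adding that to €10,050 gives €12,225, past the €10,050 cap; owner pays only €10,050 − €10,050 = €0. Insurer: €4,350 − €0 = €4,350.
Insurer total = bills − owner's total = €25,580 − €10,050 = €15,530.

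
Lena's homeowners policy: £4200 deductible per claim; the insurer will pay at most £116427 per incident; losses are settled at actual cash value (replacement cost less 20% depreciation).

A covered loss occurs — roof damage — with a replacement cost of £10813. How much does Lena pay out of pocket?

£6362.60

At 20% depreciation, ACV = £10813 − £2162.60 = £8650.40.
Subtract the deductible: £8650.40 − £4200 = £4450.40.
£4450.40 is within the £116427 limit, so the insurer pays £4450.40.
Out of pocket: £10813 − £4450.40 = £6362.60.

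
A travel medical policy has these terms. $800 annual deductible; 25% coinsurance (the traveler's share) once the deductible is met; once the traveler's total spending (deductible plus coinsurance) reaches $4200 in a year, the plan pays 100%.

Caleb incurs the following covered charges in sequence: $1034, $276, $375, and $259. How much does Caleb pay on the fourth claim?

$64.75

Bill 1, $1034: $800 finishes the deductible; $234 goes to coinsurance; 25% of $234 = $58.50. Traveler owes $858.50 (running OOP $858.50).
Bill 2, $276: deductible met; 25% of $276 = $69. Traveler owes $69 (running OOP $927.50).
Bill 3, $375: deductible met; 25% of $375 = $93.75. Traveler owes $93.75 (running OOP $1021.25).
Bill 4, $259: 25% coinsurance on $259 = $64.75. Traveler owes $64.75 (running OOP $1086).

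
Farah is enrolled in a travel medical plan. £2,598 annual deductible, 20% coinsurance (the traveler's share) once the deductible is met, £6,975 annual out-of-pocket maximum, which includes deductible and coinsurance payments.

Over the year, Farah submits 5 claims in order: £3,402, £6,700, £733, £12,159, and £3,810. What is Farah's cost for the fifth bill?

£297.80

#1 (£3,402): £2,598 to deductible, leaving £804; coinsurance £804 × 20% = £160.80. Traveler owes £2,758.80 (running OOP £2,758.80).
#2 (£6,700): 20% coinsurance on £6,700 = £1,340. Cost to traveler: £1,340. OOP to date £4,098.80.
#3 (£733): deductible already satisfied, so traveler's share is 20% × £733 = £146.60. Traveler pays £146.60; OOP now £4,245.40.
#4 (£12,159): deductible already satisfied, so traveler's share is 20% × £12,159 = £2,431.80. Traveler pays £2,431.80; OOP now £6,677.20.
#5 (£3,810): deductible met; 20% of £3,810 = £762. Adding that to £6,677.20 gives £7,439.20, past the £6,975 cap; traveler pays only £6,975 − £6,677.20 = £297.80.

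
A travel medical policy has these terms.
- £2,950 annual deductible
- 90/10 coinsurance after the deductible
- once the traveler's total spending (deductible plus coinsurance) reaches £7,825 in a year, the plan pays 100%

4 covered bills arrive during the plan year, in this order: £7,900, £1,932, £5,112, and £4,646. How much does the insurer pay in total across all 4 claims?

Bill 1, £7,900: £2,950 to deductible, leaving £4,950; coinsurance £4,950 × 10% = £495. Traveler owes £3,445 (running OOP £3,445). Plan pays £7,900 − £3,445 = £4,455.
Bill 2, £1,932: deductible already satisfied, so traveler's share is 10% × £1,932 = £193.20. Cost to traveler: £193.20. OOP to date £3,638.20. Plan pays £1,932 − £193.20 = £1,738.80.
Bill 3, £5,112: 10% coinsurance on £5,112 = £511.20. Cost to traveler: £511.20. OOP to date £4,149.40. Insurer: £5,112 − £511.20 = £4,600.80.
Bill 4, £4,646: deductible met; 10% of £4,646 = £464.60. Traveler pays £464.60; OOP now £4,614. Insurer: £4,646 − £464.60 = £4,181.40.
Insurer total = bills − traveler's total = £19,590 − £4,614 = £14,976.

£14,976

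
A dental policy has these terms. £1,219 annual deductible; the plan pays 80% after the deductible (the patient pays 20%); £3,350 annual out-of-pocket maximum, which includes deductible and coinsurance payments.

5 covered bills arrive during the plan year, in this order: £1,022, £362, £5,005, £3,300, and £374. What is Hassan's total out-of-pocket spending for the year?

£2,987.80

Claim 1 — £1,022: fully absorbed by the deductible. Patient pays £1,022; OOP now £1,022.
Claim 2 — £362: deductible takes £197, £165 remains; 20% of £165 = £33. Cost to patient: £230. OOP to date £1,252.
Claim 3 — £5,005: 20% coinsurance on £5,005 = £1,001. Cost to patient: £1,001. OOP to date £2,253.
Claim 4 — £3,300: deductible met; 20% of £3,300 = £660. Cost to patient: £660. OOP to date £2,913.
Claim 5 — £374: 20% coinsurance on £374 = £74.80. Patient owes £74.80 (running OOP £2,987.80).
Summing the patient's payments: £1,022 + £230 + £1,001 + £660 + £74.80 = £2,987.80.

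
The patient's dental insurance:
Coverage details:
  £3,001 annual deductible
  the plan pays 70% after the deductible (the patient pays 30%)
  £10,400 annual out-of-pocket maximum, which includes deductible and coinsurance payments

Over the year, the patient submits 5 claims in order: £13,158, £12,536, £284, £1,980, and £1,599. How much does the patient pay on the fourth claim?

£505.90

Bill 1, £13,158: £3,001 finishes the deductible; £10,157 goes to coinsurance; patient's 30% is £3,047.10. Patient owes £6,048.10 (running OOP £6,048.10).
Bill 2, £12,536: deductible already satisfied, so patient's share is 30% × £12,536 = £3,760.80. Patient pays £3,760.80; OOP now £9,808.90.
Bill 3, £284: 30% coinsurance on £284 = £85.20. Cost to patient: £85.20. OOP to date £9,894.10.
Bill 4, £1,980: 30% coinsurance on £1,980 = £594. OOP would hit £10,488.10 > £10,400, so the cap limits the patient to £10,400 − £9,894.10 = £505.90.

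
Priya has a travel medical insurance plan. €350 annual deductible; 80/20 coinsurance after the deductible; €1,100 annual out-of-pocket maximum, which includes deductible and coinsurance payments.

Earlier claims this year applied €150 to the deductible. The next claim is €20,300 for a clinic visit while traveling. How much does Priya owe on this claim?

€950

€150 of the €350 deductible is already met, leaving €200.
That leaves €20,300 − €200 = €20,100 for coinsurance.
Coinsurance: €20,100 × 20% = €4,020.
Traveler responsibility before any cap: €200 + €4,020 = €4,220.
That would bring total out-of-pocket to €4,370, past the €1,100 cap. The traveler is capped at €1,100 − €150 = €950 on this claim.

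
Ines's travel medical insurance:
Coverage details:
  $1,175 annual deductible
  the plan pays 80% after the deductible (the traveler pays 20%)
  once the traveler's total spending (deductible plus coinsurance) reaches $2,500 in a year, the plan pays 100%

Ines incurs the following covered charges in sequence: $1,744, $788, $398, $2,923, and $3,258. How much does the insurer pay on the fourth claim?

Claim 1 — $1,744: deductible takes $1,175, $569 remains; traveler's 20% is $113.80. Traveler owes $1,288.80 (running OOP $1,288.80). Insurer: $1,744 − $1,288.80 = $455.20.
Claim 2 — $788: 20% coinsurance on $788 = $157.60. Cost to traveler: $157.60. OOP to date $1,446.40. Insurer: $788 − $157.60 = $630.40.
Claim 3 — $398: 20% coinsurance on $398 = $79.60. Traveler owes $79.60 (running OOP $1,526). Insurer: $398 − $79.60 = $318.40.
Claim 4 — $2,923: deductible met; 20% of $2,923 = $584.60. Traveler pays $584.60; OOP now $2,110.60. Plan pays $2,923 − $584.60 = $2,338.40.

$2,338.40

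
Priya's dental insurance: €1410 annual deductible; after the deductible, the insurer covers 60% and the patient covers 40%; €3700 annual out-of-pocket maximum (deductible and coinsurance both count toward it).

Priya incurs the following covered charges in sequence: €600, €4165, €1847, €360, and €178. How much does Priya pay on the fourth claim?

Bill 1, €600: all of it applies to the deductible. Cost to patient: €600. OOP to date €600.
Bill 2, €4165: €810 finishes the deductible; €3355 goes to coinsurance; 40% of €3355 = €1342. Patient owes €2152 (running OOP €2752).
Bill 3, €1847: deductible already satisfied, so patient's share is 40% × €1847 = €738.80. Patient pays €738.80; OOP now €3490.80.
Bill 4, €360: 40% coinsurance on €360 = €144. Patient pays €144; OOP now €3634.80.

€144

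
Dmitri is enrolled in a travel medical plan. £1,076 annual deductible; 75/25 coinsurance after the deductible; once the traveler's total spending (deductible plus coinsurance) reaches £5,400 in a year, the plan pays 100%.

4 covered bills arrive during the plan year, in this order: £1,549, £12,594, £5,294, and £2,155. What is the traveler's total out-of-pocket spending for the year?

£5,400

#1 (£1,549): deductible takes £1,076, £473 remains; 25% of £473 = £118.25. Cost to traveler: £1,194.25. OOP to date £1,194.25.
#2 (£12,594): 25% coinsurance on £12,594 = £3,148.50. Cost to traveler: £3,148.50. OOP to date £4,342.75.
#3 (£5,294): deductible already satisfied, so traveler's share is 25% × £5,294 = £1,323.50. That would push OOP to £5,666.25, over the £5,400 cap, so traveler pays £5,400 − £4,342.75 = £1,057.25.
#4 (£2,155): deductible already satisfied, so traveler's share is 25% × £2,155 = £538.75. Adding that to £5,400 gives £5,938.75, past the £5,400 cap; traveler pays only £5,400 − £5,400 = £0.
Total paid by the traveler: £1,194.25 + £3,148.50 + £1,057.25 + £0 = £5,400.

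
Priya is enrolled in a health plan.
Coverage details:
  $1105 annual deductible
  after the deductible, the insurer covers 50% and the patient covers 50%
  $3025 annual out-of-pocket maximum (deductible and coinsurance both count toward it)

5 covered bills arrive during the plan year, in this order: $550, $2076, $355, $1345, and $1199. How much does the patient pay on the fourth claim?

$672.50

Claim 1 — $550: entire amount goes to the deductible. Patient owes $550 (running OOP $550).
Claim 2 — $2076: $555 finishes the deductible; $1521 goes to coinsurance; patient's 50% is $760.50. Patient owes $1315.50 (running OOP $1865.50).
Claim 3 — $355: deductible met; 50% of $355 = $177.50. Patient pays $177.50; OOP now $2043.
Claim 4 — $1345: 50% coinsurance on $1345 = $672.50. Patient owes $672.50 (running OOP $2715.50).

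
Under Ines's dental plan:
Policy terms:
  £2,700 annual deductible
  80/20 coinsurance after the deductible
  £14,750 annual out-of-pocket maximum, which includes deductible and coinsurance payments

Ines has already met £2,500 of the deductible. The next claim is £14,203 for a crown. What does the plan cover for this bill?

Remaining deductible: £2,700 − £2,500 = £200.
After the £200 deductible portion, £14,203 − £200 = £14,003 is subject to coinsurance.
Patient's 20% share of £14,003 is £2,800.60.
Patient responsibility before any cap: £200 + £2,800.60 = £3,000.60.
Cumulative spending £2,500 + £3,000.60 = £5,500.60 stays under the £14,750 maximum.
Insurer pays the balance: £14,203 − £3,000.60 = £11,202.40.

£11,202.40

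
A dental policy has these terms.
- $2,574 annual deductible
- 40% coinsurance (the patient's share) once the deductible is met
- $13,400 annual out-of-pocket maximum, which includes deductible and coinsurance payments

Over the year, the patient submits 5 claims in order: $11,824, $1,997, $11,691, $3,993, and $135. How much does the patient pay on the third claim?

Bill 1, $11,824: $2,574 to deductible, leaving $9,250; 40% of $9,250 = $3,700. Patient pays $6,274; OOP now $6,274.
Bill 2, $1,997: 40% coinsurance on $1,997 = $798.80. Patient owes $798.80 (running OOP $7,072.80).
Bill 3, $11,691: 40% coinsurance on $11,691 = $4,676.40. Cost to patient: $4,676.40. OOP to date $11,749.20.

$4,676.40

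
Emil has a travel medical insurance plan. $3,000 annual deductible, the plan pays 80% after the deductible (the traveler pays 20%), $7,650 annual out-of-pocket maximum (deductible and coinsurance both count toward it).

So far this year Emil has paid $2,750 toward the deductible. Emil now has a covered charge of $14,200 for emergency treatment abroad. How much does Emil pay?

$2,750 of the $3,000 deductible is already met, leaving $250.
The remaining $13,950 (= $14,200 − $250) moves to coinsurance.
Traveler's 20% share of $13,950 is $2,790.
Traveler responsibility before any cap: $250 + $2,790 = $3,040.
Total out-of-pocket so far would be $2,750 + $3,040 = $5,790, below the $7,650 cap — no reduction.

$3,040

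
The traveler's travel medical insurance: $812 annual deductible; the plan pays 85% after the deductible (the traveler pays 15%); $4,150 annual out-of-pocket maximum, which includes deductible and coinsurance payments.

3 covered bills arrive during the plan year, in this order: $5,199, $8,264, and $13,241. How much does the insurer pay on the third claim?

$11,800.65

Claim 1 — $5,199: $812 finishes the deductible; $4,387 goes to coinsurance; coinsurance $4,387 × 15% = $658.05. Cost to traveler: $1,470.05. OOP to date $1,470.05. Insurer: $5,199 − $1,470.05 = $3,728.95.
Claim 2 — $8,264: 15% coinsurance on $8,264 = $1,239.60. Traveler pays $1,239.60; OOP now $2,709.65. Plan pays $8,264 − $1,239.60 = $7,024.40.
Claim 3 — $13,241: deductible met; 15% of $13,241 = $1,986.15. OOP would hit $4,695.80 > $4,150, so the cap limits the traveler to $4,150 − $2,709.65 = $1,440.35. Plan pays $13,241 − $1,440.35 = $11,800.65.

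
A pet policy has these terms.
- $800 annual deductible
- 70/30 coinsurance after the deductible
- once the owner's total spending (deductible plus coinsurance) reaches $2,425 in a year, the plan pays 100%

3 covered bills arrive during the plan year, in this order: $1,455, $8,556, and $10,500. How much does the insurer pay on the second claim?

$7,127.50

Bill 1, $1,455: $800 to deductible, leaving $655; coinsurance $655 × 30% = $196.50. Owner owes $996.50 (running OOP $996.50). Insurer: $1,455 − $996.50 = $458.50.
Bill 2, $8,556: deductible already satisfied, so owner's share is 30% × $8,556 = $2,566.80. That would push OOP to $3,563.30, over the $2,425 cap, so owner pays $2,425 − $996.50 = $1,428.50. Insurer: $8,556 − $1,428.50 = $7,127.50.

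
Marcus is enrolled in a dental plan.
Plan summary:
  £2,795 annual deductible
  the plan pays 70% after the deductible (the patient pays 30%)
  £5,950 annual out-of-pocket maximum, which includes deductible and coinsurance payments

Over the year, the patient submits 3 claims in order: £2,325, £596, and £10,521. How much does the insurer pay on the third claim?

Bill 1, £2,325: entire amount goes to the deductible. Cost to patient: £2,325. OOP to date £2,325. Plan pays £2,325 − £2,325 = £0.
Bill 2, £596: £470 to deductible, leaving £126; 30% of £126 = £37.80. Patient pays £507.80; OOP now £2,832.80. Plan pays £596 − £507.80 = £88.20.
Bill 3, £10,521: deductible already satisfied, so patient's share is 30% × £10,521 = £3,156.30. That would push OOP to £5,989.10, over the £5,950 cap, so patient pays £5,950 − £2,832.80 = £3,117.20. Insurer: £10,521 − £3,117.20 = £7,403.80.

£7,403.80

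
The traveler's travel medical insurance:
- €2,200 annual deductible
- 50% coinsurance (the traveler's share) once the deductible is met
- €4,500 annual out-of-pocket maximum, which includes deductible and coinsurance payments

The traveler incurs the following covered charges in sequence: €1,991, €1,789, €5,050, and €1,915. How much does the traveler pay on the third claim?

€1,510

#1 (€1,991): fully absorbed by the deductible. Traveler pays €1,991; OOP now €1,991.
#2 (€1,789): deductible takes €209, €1,580 remains; coinsurance €1,580 × 50% = €790. Traveler owes €999 (running OOP €2,990).
#3 (€5,050): deductible met; 50% of €5,050 = €2,525. OOP would hit €5,515 > €4,500, so the cap limits the traveler to €4,500 − €2,990 = €1,510.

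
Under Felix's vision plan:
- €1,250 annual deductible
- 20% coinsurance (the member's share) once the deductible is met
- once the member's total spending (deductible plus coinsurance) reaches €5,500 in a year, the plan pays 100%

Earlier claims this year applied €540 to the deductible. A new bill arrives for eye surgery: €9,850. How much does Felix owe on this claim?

€2,538

€540 of the €1,250 deductible is already met, leaving €710.
The remaining €9,140 (= €9,850 − €710) moves to coinsurance.
Member's 20% share of €9,140 is €1,828.
So the member owes €710 + €1,828 = €2,538 before any cap.
Cumulative spending €540 + €2,538 = €3,078 stays under the €5,500 maximum.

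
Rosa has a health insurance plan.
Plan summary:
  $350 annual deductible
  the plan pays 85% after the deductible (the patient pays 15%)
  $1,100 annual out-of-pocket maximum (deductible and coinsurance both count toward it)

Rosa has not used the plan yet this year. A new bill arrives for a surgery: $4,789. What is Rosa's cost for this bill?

Deductible not yet touched, so the first $350 of the bill goes to the deductible.
That leaves $4,789 − $350 = $4,439 for coinsurance.
Patient's 15% share of $4,439 is $665.85.
Patient responsibility before any cap: $350 + $665.85 = $1,015.85.
Cumulative spending $0 + $1,015.85 = $1,015.85 stays under the $1,100 maximum.

$1,015.85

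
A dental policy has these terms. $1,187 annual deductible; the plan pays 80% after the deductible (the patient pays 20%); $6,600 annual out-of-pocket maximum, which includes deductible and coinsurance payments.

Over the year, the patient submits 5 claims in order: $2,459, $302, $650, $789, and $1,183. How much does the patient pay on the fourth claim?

$157.80

Bill 1, $2,459: $1,187 to deductible, leaving $1,272; patient's 20% is $254.40. Patient owes $1,441.40 (running OOP $1,441.40).
Bill 2, $302: deductible met; 20% of $302 = $60.40. Patient owes $60.40 (running OOP $1,501.80).
Bill 3, $650: deductible already satisfied, so patient's share is 20% × $650 = $130. Cost to patient: $130. OOP to date $1,631.80.
Bill 4, $789: 20% coinsurance on $789 = $157.80. Patient pays $157.80; OOP now $1,789.60.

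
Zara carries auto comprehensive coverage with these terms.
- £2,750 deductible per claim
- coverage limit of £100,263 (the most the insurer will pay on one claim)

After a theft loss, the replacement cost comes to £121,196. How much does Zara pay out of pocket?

Subtract the deductible: £121,196 − £2,750 = £118,446.
£118,446 exceeds the £100,263 limit, so the insurer pays the limit: £100,263.
Policyholder's share is the uncovered remainder: £121,196 − £100,263 = £20,933.

£20,933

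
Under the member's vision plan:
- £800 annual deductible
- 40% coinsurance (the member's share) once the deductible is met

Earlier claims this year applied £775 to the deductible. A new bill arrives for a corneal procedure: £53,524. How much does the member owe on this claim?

£21,424.60

Remaining deductible: £800 − £775 = £25.
After the £25 deductible portion, £53,524 − £25 = £53,499 is subject to coinsurance.
40% of £53,499 = £21,399.60 falls to the member.
That puts the member's cost at £25 + £21,399.60 = £21,424.60.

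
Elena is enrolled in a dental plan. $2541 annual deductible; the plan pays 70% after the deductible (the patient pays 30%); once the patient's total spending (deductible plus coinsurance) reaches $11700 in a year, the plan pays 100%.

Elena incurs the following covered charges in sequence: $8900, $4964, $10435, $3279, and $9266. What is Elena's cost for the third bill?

$3130.50

Bill 1, $8900: deductible takes $2541, $6359 remains; 30% of $6359 = $1907.70. Patient pays $4448.70; OOP now $4448.70.
Bill 2, $4964: deductible already satisfied, so patient's share is 30% × $4964 = $1489.20. Patient pays $1489.20; OOP now $5937.90.
Bill 3, $10435: deductible already satisfied, so patient's share is 30% × $10435 = $3130.50. Patient pays $3130.50; OOP now $9068.40.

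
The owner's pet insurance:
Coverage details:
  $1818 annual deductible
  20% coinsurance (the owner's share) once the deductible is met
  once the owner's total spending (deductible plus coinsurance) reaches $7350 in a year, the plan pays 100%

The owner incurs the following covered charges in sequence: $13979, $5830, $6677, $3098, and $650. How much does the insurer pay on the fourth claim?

$2499.60

Claim 1 ($13979): $1818 to deductible, leaving $12161; coinsurance $12161 × 20% = $2432.20. Cost to owner: $4250.20. OOP to date $4250.20. Insurer: $13979 − $4250.20 = $9728.80.
Claim 2 ($5830): 20% coinsurance on $5830 = $1166. Cost to owner: $1166. OOP to date $5416.20. Insurer: $5830 − $1166 = $4664.
Claim 3 ($6677): 20% coinsurance on $6677 = $1335.40. Owner owes $1335.40 (running OOP $6751.60). Insurer: $6677 − $1335.40 = $5341.60.
Claim 4 ($3098): deductible met; 20% of $3098 = $619.60. OOP would hit $7371.20 > $7350, so the cap limits the owner to $7350 − $6751.60 = $598.40. Insurer: $3098 − $598.40 = $2499.60.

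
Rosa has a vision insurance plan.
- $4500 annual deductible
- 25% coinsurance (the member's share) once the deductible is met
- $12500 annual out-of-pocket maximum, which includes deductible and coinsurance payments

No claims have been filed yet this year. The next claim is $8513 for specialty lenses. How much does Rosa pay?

$5503.25

The full $4500 deductible is still open; $4500 of this bill applies to it.
That leaves $8513 − $4500 = $4013 for coinsurance.
25% of $4013 = $1003.25 falls to the member.
So the member owes $4500 + $1003.25 = $5503.25 before any cap.
Total out-of-pocket so far would be $0 + $5503.25 = $5503.25, below the $12500 cap — no reduction.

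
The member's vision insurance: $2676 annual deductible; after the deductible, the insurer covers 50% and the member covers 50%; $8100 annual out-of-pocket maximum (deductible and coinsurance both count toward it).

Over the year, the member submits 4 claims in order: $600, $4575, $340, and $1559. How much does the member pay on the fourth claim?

#1 ($600): entire amount goes to the deductible. Cost to member: $600. OOP to date $600.
#2 ($4575): $2076 finishes the deductible; $2499 goes to coinsurance; 50% of $2499 = $1249.50. Member owes $3325.50 (running OOP $3925.50).
#3 ($340): deductible met; 50% of $340 = $170. Cost to member: $170. OOP to date $4095.50.
#4 ($1559): deductible met; 50% of $1559 = $779.50. Member pays $779.50; OOP now $4875.

$779.50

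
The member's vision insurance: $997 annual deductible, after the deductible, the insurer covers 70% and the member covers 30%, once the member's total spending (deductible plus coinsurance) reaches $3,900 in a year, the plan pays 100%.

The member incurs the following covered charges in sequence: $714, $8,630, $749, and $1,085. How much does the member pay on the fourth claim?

#1 ($714): entire amount goes to the deductible. Member pays $714; OOP now $714.
#2 ($8,630): deductible takes $283, $8,347 remains; coinsurance $8,347 × 30% = $2,504.10. Member owes $2,787.10 (running OOP $3,501.10).
#3 ($749): 30% coinsurance on $749 = $224.70. Member pays $224.70; OOP now $3,725.80.
#4 ($1,085): deductible met; 30% of $1,085 = $325.50. That would push OOP to $4,051.30, over the $3,900 cap, so member pays $3,900 − $3,725.80 = $174.20.

$174.20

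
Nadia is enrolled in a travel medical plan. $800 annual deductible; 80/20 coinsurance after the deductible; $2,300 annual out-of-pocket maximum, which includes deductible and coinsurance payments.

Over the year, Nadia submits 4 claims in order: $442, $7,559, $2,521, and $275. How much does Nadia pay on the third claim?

$59.80

Claim 1 — $442: all of it applies to the deductible. Cost to traveler: $442. OOP to date $442.
Claim 2 — $7,559: deductible takes $358, $7,201 remains; traveler's 20% is $1,440.20. Traveler owes $1,798.20 (running OOP $2,240.20).
Claim 3 — $2,521: deductible met; 20% of $2,521 = $504.20. OOP would hit $2,744.40 > $2,300, so the cap limits the traveler to $2,300 − $2,240.20 = $59.80.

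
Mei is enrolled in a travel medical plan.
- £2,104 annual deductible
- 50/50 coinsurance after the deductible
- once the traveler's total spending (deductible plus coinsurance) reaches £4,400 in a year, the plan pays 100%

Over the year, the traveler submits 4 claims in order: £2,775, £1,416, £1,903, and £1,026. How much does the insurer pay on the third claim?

Claim 1 — £2,775: £2,104 finishes the deductible; £671 goes to coinsurance; 50% of £671 = £335.50. Cost to traveler: £2,439.50. OOP to date £2,439.50. Plan pays £2,775 − £2,439.50 = £335.50.
Claim 2 — £1,416: 50% coinsurance on £1,416 = £708. Traveler pays £708; OOP now £3,147.50. Insurer: £1,416 − £708 = £708.
Claim 3 — £1,903: 50% coinsurance on £1,903 = £951.50. Traveler pays £951.50; OOP now £4,099. Plan pays £1,903 − £951.50 = £951.50.

£951.50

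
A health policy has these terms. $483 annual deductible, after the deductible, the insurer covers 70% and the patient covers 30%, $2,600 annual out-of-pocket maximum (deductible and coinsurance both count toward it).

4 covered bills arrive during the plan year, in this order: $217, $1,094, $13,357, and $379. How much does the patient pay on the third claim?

Claim 1 ($217): fully absorbed by the deductible. Patient pays $217; OOP now $217.
Claim 2 ($1,094): $266 finishes the deductible; $828 goes to coinsurance; patient's 30% is $248.40. Patient owes $514.40 (running OOP $731.40).
Claim 3 ($13,357): deductible met; 30% of $13,357 = $4,007.10. Adding that to $731.40 gives $4,738.50, past the $2,600 cap; patient pays only $2,600 − $731.40 = $1,868.60.

$1,868.60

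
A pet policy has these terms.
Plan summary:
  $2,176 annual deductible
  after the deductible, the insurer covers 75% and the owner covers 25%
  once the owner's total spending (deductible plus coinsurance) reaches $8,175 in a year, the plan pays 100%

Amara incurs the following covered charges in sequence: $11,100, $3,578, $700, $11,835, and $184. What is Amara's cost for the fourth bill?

#1 ($11,100): $2,176 finishes the deductible; $8,924 goes to coinsurance; owner's 25% is $2,231. Cost to owner: $4,407. OOP to date $4,407.
#2 ($3,578): deductible already satisfied, so owner's share is 25% × $3,578 = $894.50. Cost to owner: $894.50. OOP to date $5,301.50.
#3 ($700): deductible already satisfied, so owner's share is 25% × $700 = $175. Owner owes $175 (running OOP $5,476.50).
#4 ($11,835): deductible met; 25% of $11,835 = $2,958.75. Adding that to $5,476.50 gives $8,435.25, past the $8,175 cap; owner pays only $8,175 − $5,476.50 = $2,698.50.

$2,698.50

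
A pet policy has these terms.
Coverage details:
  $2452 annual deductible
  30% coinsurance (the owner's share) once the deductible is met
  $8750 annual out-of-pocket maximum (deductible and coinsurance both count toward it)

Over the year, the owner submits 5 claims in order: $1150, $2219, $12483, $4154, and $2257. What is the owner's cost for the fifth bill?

Bill 1, $1150: fully absorbed by the deductible. Cost to owner: $1150. OOP to date $1150.
Bill 2, $2219: $1302 finishes the deductible; $917 goes to coinsurance; 30% of $917 = $275.10. Cost to owner: $1577.10. OOP to date $2727.10.
Bill 3, $12483: 30% coinsurance on $12483 = $3744.90. Owner owes $3744.90 (running OOP $6472).
Bill 4, $4154: deductible already satisfied, so owner's share is 30% × $4154 = $1246.20. Owner pays $1246.20; OOP now $7718.20.
Bill 5, $2257: 30% coinsurance on $2257 = $677.10. Owner owes $677.10 (running OOP $8395.30).

$677.10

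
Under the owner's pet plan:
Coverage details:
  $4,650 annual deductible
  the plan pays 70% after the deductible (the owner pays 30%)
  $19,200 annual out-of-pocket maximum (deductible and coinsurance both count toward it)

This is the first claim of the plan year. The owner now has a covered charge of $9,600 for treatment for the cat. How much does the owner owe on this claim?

The full $4,650 deductible is still open; $4,650 of this bill applies to it.
The remaining $4,950 (= $9,600 − $4,650) moves to coinsurance.
Owner's 30% share of $4,950 is $1,485.
So the owner owes $4,650 + $1,485 = $6,135 before any cap.
Year-to-date out-of-pocket becomes $0 + $6,135 = $6,135, still under the $19,200 maximum, so no cap applies.

$6,135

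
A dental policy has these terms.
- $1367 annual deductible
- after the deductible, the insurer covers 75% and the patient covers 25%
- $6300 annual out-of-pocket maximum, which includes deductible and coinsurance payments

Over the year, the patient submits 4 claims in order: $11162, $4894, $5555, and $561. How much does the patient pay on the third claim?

#1 ($11162): $1367 to deductible, leaving $9795; patient's 25% is $2448.75. Patient owes $3815.75 (running OOP $3815.75).
#2 ($4894): 25% coinsurance on $4894 = $1223.50. Patient owes $1223.50 (running OOP $5039.25).
#3 ($5555): deductible met; 25% of $5555 = $1388.75. OOP would hit $6428 > $6300, so the cap limits the patient to $6300 − $5039.25 = $1260.75.

$1260.75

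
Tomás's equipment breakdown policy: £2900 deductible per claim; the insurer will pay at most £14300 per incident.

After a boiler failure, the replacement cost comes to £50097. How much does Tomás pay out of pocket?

£35797

Less the £2900 deductible: £50097 − £2900 = £47197.
Since £47197 > £14300, the payout is capped at £14300.
Business owner's share is the uncovered remainder: £50097 − £14300 = £35797.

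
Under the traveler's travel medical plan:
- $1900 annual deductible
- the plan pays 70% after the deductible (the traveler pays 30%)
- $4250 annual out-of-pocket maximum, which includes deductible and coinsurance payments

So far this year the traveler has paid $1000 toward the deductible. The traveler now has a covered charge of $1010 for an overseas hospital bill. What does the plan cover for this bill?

$77

$1000 of the $1900 deductible is already met, leaving $900.
After the $900 deductible portion, $1010 − $900 = $110 is subject to coinsurance.
Coinsurance: $110 × 30% = $33.
That puts the traveler's cost at $900 + $33 = $933 before any cap.
Total out-of-pocket so far would be $1000 + $933 = $1933, below the $4250 cap — no reduction.
Insurer pays the balance: $1010 − $933 = $77.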